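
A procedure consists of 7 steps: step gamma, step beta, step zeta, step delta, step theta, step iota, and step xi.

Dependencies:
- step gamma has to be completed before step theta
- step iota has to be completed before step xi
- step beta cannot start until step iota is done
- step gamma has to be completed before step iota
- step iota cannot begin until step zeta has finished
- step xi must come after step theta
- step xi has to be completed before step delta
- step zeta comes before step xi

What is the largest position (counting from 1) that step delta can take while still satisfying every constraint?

Nothing depends on step delta, so it can be the final step, position 7.

7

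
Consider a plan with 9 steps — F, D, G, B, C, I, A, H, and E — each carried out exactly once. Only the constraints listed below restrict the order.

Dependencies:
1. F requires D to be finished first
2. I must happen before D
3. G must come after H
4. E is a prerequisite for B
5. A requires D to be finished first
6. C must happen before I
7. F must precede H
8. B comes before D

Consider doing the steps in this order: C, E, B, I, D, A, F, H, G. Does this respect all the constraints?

Checking each listed constraint against this order: for instance, C is in position 1 and I in position 4, so that constraint holds — and the remaining constraints check out the same way.

Yes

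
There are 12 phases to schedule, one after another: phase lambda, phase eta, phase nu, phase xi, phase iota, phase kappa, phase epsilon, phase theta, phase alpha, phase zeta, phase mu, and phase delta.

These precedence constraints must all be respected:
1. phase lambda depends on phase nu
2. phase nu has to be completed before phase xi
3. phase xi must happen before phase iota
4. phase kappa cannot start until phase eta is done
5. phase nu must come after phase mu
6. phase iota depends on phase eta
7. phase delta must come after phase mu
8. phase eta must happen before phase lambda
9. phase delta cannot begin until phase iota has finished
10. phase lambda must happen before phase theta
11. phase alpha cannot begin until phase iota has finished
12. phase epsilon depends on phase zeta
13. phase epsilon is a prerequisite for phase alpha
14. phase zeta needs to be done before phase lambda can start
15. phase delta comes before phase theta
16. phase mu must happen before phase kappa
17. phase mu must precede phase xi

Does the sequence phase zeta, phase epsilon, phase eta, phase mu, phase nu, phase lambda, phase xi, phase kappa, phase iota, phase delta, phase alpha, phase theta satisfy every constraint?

Checking each listed constraint against this order: for instance, phase epsilon is in position 2 and phase alpha in position 11, so that constraint holds — and the remaining constraints check out the same way.

Yes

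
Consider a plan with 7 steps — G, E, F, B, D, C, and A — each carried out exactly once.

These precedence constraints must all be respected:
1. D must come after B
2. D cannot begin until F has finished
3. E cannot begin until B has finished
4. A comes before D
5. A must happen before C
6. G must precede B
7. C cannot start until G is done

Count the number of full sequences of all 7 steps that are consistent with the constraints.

123

The steps with no prerequisites are G, F, A; any of them can be placed first.
Systematically extending each partial ordering one step at a time and counting, there are 123 complete orderings.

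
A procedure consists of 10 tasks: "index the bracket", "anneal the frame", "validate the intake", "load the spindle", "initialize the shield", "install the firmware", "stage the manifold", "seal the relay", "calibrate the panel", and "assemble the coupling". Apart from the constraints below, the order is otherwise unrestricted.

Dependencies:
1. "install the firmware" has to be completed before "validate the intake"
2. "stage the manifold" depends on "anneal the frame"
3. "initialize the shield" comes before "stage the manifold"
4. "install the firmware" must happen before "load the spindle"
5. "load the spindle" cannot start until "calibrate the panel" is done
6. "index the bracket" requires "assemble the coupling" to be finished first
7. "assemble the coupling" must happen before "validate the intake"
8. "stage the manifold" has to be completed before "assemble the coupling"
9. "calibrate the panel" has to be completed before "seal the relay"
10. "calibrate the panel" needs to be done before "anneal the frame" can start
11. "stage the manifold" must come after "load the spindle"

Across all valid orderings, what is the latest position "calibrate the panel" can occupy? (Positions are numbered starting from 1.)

3

Following every chain forward from "calibrate the panel", the tasks that must come later are "index the bracket", "anneal the frame", "validate the intake", "load the spindle", "stage the manifold", "seal the relay", "assemble the coupling" — 7 of them.
With 7 mandatory successors out of 10 tasks total, the latest slot for "calibrate the panel" is 10−7 = 3, and it's reachable by doing all non-successors before "calibrate the panel".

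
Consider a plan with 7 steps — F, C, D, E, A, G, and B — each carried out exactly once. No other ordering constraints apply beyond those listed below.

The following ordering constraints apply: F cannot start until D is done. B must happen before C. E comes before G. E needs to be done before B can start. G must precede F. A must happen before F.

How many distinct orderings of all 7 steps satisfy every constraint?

142

The steps with no prerequisites are D, E, A; any of them can be placed first.
Counting all ways to extend the partial order to a total order gives 142.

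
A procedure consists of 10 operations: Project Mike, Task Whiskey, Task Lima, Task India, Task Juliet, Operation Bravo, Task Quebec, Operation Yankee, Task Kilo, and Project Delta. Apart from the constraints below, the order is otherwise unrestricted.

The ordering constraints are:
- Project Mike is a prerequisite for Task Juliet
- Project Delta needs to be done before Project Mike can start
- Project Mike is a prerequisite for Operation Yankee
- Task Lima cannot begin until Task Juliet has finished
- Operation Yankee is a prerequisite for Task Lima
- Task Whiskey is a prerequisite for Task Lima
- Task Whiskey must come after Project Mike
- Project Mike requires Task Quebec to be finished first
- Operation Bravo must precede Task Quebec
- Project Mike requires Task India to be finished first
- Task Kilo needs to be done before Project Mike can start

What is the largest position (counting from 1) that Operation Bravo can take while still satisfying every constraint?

Every operation that must follow Operation Bravo has to come after it. Tracing all chains starting from Operation Bravo, those operations are: Project Mike, Task Whiskey, Task Lima, Task Juliet, Task Quebec, Operation Yankee — 6 in total.
So at least 6 operations follow Operation Bravo, putting Operation Bravo no later than position 4. That position is achievable by scheduling everything else first.

4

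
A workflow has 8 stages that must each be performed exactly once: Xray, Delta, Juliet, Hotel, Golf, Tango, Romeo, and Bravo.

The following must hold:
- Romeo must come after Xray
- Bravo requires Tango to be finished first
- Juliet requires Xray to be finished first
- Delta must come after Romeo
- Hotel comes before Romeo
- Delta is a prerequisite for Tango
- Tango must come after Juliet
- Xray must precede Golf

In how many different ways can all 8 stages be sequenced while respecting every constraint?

46

The stages with no prerequisites are Xray, Hotel; any of them can be placed first.
Systematically extending each partial ordering one stage at a time and counting, there are 46 complete orderings.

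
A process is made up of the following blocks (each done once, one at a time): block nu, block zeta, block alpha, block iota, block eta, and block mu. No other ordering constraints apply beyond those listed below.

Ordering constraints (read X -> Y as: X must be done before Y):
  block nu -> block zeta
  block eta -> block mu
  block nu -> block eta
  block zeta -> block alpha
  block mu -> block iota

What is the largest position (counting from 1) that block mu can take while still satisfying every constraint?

5

The only block forced after block mu (directly or by a chain) is block iota.
So at least 1 block follows block mu, putting block mu no later than position 5. That position is achievable by scheduling everything else first.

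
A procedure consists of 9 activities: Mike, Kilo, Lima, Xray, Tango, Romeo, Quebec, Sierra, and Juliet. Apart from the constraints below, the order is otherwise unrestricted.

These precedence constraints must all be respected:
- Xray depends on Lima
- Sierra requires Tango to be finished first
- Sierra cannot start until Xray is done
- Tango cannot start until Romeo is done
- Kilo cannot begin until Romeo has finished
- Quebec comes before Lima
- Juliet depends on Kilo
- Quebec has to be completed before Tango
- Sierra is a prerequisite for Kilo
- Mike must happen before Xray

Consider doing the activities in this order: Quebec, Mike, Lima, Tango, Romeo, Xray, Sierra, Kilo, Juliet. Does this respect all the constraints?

No

Here Romeo comes after Tango.
Since Romeo is required before Tango, the ordering is invalid.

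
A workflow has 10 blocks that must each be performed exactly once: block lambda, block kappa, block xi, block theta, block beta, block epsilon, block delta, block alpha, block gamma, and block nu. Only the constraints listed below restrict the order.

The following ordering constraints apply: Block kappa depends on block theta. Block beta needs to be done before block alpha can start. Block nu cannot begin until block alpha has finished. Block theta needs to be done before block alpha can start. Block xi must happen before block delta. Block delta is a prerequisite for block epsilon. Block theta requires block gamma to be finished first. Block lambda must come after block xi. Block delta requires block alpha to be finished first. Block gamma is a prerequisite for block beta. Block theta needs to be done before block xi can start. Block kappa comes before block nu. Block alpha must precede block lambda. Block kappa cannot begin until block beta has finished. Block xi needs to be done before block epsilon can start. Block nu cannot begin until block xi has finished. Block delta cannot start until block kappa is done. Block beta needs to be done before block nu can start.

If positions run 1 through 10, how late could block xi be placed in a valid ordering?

6

Every block that must follow block xi has to come after it. Tracing all chains starting from block xi, those blocks are: block lambda, block epsilon, block delta, block nu — 4 in total.
With 4 mandatory successors out of 10 blocks total, the latest slot for block xi is 10−4 = 6, and it's reachable by doing all non-successors before block xi.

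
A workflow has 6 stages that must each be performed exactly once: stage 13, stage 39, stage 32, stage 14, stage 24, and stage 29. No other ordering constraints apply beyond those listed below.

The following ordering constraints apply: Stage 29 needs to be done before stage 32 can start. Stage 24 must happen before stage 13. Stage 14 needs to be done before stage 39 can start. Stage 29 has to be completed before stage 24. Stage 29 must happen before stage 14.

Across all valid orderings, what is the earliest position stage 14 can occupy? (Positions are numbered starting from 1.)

2

Working backwards through the constraints from stage 14, its only required predecessor is stage 29.
With 1 mandatory predecessor, the earliest stage 14 can sit is position 1+1 = 2, and placing just that one first achieves it.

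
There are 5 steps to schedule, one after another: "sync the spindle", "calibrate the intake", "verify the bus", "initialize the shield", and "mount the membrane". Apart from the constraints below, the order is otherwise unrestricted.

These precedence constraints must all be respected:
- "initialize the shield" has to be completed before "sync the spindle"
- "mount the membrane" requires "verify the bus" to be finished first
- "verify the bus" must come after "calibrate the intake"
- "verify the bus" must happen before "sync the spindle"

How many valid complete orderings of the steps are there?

The steps with no prerequisites are "calibrate the intake", "initialize the shield"; any of them can be placed first.
Counting all ways to extend the partial order to a total order gives 7.

7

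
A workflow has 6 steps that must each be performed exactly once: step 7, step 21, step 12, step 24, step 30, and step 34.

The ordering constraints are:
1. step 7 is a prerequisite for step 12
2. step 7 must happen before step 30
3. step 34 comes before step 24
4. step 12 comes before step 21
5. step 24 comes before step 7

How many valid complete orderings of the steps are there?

3

Only step 34 has no prerequisites, so it must go first.
Systematically extending each partial ordering one step at a time and counting, there are 3 complete orderings.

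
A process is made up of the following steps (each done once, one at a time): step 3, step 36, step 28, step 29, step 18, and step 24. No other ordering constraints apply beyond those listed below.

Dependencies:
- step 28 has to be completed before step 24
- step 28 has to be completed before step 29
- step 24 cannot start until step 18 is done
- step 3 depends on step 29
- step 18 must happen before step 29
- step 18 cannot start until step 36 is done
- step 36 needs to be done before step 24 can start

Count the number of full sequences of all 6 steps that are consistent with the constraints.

The steps with no prerequisites are step 36, step 28; any of them can be placed first.
Enumerating by repeatedly choosing an available step (one whose prerequisites are all placed) gives 9 distinct complete orderings.

9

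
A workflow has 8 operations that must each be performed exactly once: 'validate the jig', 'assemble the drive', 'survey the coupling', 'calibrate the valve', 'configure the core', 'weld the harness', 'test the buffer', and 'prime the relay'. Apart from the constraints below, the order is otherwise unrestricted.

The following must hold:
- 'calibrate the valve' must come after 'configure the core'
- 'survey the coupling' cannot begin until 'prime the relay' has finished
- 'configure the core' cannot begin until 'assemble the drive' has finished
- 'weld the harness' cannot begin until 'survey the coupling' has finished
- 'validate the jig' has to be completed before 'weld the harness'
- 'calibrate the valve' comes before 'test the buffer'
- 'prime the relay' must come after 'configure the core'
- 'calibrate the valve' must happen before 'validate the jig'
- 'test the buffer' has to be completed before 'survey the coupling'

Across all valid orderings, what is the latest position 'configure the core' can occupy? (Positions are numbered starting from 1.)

2

Every operation that must follow 'configure the core' has to come after it. Tracing all chains starting from 'configure the core', those operations are: 'validate the jig', 'survey the coupling', 'calibrate the valve', 'weld the harness', 'test the buffer', 'prime the relay' — 6 in total.
So at least 6 operations follow 'configure the core', putting 'configure the core' no later than position 2. That position is achievable by scheduling everything else first.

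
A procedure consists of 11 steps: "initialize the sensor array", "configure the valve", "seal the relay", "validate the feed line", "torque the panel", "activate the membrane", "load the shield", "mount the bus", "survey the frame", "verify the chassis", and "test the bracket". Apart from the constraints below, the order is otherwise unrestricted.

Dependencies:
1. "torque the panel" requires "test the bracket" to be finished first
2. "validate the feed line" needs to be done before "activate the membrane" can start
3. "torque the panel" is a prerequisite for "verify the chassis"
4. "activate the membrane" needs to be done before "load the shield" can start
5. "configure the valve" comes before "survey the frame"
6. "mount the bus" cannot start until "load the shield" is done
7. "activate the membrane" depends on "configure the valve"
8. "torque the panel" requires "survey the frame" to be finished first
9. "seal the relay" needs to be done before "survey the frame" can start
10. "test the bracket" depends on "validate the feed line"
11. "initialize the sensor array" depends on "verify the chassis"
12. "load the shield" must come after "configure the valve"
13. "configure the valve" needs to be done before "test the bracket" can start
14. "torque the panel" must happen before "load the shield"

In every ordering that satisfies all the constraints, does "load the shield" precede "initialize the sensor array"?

Nothing in the constraints links "load the shield" and "initialize the sensor array"; they are unordered relative to each other.
There exist valid orderings with "initialize the sensor array" before "load the shield", so "load the shield" is not required to come first.

No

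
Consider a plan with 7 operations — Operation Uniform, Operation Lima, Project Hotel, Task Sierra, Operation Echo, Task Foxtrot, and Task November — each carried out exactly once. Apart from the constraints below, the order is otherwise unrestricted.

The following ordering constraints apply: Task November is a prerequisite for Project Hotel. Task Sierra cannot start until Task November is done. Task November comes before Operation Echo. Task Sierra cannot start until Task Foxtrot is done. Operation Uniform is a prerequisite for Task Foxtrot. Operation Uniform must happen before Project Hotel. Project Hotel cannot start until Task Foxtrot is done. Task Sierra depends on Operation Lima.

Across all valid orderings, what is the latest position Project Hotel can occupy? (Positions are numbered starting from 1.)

No constraint forces any operation after Project Hotel, so it can be placed last, in position 7.

7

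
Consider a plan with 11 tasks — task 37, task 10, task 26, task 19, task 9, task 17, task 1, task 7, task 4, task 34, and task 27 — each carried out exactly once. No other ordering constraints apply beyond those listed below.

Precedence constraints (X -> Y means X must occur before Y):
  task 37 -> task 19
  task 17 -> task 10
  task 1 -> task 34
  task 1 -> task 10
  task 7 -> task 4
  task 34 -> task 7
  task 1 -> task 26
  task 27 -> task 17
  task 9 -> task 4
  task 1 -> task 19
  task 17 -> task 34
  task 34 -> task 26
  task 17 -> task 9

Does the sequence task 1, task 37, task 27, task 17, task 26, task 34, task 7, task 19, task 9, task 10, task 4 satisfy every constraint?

No

The sequence places task 26 ahead of task 34.
That contradicts the constraint that task 34 must precede task 26.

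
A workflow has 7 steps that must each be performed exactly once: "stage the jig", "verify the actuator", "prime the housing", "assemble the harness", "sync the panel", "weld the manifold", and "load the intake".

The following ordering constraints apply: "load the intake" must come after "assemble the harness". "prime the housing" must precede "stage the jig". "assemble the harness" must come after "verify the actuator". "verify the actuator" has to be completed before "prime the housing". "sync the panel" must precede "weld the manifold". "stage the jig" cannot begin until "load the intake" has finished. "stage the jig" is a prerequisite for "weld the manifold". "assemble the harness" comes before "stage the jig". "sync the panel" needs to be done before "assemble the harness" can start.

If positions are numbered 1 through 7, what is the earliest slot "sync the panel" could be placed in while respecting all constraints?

1

Nothing is required before "sync the panel"; it can be the very first step.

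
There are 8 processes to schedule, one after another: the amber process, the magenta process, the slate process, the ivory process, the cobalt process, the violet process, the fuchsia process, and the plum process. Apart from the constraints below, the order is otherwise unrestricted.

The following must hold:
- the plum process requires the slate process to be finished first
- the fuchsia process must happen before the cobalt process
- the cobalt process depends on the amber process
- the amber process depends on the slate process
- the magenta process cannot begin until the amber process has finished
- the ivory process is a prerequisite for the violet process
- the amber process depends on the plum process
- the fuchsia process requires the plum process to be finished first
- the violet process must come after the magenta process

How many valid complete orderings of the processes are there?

The processes with no prerequisites are the slate process, the ivory process; any of them can be placed first.
Enumerating by repeatedly choosing an available process (one whose prerequisites are all placed) gives 58 distinct complete orderings.

58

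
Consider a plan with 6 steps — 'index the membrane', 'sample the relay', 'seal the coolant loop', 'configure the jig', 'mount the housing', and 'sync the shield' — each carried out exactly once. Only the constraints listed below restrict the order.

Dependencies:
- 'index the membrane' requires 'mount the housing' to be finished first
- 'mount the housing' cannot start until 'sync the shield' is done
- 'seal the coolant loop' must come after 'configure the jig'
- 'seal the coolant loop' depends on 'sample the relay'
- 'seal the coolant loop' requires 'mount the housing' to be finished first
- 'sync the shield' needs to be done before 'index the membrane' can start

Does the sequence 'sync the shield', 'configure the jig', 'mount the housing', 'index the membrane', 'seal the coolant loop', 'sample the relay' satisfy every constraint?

In the proposed order, 'seal the coolant loop' appears before 'sample the relay'.
That contradicts the constraint that 'sample the relay' must precede 'seal the coolant loop'.

No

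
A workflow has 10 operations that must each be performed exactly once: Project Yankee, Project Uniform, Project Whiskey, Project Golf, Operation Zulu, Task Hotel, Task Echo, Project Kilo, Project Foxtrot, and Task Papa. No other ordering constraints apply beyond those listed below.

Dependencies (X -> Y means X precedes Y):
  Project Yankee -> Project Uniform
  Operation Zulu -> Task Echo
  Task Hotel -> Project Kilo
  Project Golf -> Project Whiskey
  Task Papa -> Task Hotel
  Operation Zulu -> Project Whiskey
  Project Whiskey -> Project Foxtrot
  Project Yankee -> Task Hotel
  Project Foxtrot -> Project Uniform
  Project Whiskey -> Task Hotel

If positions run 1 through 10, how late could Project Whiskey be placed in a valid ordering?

Every operation that must follow Project Whiskey has to come after it. Tracing all chains starting from Project Whiskey, those operations are: Project Uniform, Task Hotel, Project Kilo, Project Foxtrot — 4 in total.
So at least 4 operations follow Project Whiskey, putting Project Whiskey no later than position 6. That position is achievable by scheduling everything else first.

6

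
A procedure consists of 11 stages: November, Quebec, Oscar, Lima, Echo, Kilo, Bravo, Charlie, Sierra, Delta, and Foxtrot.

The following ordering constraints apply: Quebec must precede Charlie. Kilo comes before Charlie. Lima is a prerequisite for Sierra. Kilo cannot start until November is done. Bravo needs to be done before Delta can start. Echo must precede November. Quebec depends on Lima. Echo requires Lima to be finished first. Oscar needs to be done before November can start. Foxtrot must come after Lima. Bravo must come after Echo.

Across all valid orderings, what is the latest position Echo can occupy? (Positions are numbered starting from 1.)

The stages that are forced after Echo, directly or by a chain of constraints, are November, Kilo, Bravo, Charlie, Delta. That's 5 stages.
So at least 5 stages follow Echo, putting Echo no later than position 6. That position is achievable by scheduling everything else first.

6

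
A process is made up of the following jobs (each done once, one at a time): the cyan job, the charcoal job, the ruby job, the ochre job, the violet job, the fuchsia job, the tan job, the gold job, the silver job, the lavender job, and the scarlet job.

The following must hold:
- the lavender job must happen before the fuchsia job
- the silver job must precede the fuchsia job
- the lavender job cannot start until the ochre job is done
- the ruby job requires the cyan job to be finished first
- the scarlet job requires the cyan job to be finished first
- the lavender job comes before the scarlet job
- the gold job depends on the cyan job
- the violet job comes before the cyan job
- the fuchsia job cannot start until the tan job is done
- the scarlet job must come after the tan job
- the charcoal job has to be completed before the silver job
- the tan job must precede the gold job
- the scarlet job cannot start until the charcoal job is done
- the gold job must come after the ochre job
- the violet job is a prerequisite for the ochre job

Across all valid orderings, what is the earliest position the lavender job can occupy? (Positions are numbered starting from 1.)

3

Working backwards through the constraints from the lavender job, its full set of required predecessors is the ochre job, the violet job — 2 of them.
So at minimum 2 jobs come before the lavender job, putting the lavender job no earlier than position 3. That position is achievable by scheduling exactly those predecessors first.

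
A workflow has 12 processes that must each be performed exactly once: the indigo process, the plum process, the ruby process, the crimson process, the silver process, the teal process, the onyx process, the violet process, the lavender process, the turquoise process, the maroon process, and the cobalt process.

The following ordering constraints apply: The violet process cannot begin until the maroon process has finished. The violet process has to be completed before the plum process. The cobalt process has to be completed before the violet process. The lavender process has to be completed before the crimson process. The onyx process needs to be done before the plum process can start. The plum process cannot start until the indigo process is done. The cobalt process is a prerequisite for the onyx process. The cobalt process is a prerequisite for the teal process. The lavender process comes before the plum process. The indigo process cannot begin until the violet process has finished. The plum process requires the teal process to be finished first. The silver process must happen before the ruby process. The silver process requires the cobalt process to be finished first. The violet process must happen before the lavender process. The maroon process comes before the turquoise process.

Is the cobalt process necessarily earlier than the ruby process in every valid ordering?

Tracing the constraints gives a chain: the cobalt process → the silver process → the ruby process.
So the cobalt process must precede the ruby process in any valid ordering.

Yes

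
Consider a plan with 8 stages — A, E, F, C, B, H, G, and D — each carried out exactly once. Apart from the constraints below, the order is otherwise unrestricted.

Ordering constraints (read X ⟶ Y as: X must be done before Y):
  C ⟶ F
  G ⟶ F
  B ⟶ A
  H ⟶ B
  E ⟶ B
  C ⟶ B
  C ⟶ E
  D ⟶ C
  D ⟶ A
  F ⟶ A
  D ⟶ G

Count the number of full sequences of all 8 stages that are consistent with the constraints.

The stages with no prerequisites are H, D; any of them can be placed first.
Enumerating by repeatedly choosing an available stage (one whose prerequisites are all placed) gives 49 distinct complete orderings.

49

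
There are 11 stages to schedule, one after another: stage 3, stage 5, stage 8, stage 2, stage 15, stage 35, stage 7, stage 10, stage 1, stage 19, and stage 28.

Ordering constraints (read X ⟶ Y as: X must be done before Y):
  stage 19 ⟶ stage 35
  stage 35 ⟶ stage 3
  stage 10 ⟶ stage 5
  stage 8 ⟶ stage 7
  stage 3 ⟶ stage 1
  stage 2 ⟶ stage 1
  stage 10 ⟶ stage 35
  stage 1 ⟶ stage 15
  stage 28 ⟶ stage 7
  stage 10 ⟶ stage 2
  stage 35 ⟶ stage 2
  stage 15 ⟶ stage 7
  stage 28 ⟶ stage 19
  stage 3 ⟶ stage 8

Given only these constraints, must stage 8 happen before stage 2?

No

No chain of constraints connects stage 8 to stage 2 in either direction.
So stage 8 can come before stage 2 or after — it is not forced.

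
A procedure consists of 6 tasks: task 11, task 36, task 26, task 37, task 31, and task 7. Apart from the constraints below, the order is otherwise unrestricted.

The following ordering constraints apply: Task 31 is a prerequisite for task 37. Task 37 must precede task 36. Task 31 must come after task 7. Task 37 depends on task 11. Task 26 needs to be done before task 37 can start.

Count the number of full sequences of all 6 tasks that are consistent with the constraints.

The tasks with no prerequisites are task 11, task 26, task 7; any of them can be placed first.
Systematically extending each partial ordering one task at a time and counting, there are 12 complete orderings.

12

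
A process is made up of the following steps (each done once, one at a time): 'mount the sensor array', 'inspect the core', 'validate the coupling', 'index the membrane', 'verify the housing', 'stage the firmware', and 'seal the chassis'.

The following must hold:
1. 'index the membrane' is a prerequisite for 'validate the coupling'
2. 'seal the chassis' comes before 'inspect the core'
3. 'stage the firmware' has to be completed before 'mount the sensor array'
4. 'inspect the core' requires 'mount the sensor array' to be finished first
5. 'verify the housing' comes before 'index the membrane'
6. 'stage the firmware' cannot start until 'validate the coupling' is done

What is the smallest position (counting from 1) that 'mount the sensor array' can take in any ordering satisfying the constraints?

5

Every step that must precede 'mount the sensor array' has to come before it. Tracing all chains that end at 'mount the sensor array', those steps are: 'validate the coupling', 'index the membrane', 'verify the housing', 'stage the firmware' — 4 in total.
With 4 mandatory predecessors, the earliest 'mount the sensor array' can sit is position 4+1 = 5, and placing just those 4 first achieves it.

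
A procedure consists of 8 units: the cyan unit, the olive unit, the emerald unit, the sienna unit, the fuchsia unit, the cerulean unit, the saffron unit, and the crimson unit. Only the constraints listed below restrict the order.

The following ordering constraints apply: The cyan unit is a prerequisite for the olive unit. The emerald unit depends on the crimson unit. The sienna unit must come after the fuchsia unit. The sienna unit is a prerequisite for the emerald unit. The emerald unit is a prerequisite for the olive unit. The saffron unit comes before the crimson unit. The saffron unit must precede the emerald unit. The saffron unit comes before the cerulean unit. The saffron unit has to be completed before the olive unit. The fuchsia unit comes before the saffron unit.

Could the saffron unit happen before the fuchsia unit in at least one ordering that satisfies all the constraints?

No

There is a dependency chain the fuchsia unit → the saffron unit, so the saffron unit always comes after the fuchsia unit.
So no valid ordering can have the saffron unit before the fuchsia unit.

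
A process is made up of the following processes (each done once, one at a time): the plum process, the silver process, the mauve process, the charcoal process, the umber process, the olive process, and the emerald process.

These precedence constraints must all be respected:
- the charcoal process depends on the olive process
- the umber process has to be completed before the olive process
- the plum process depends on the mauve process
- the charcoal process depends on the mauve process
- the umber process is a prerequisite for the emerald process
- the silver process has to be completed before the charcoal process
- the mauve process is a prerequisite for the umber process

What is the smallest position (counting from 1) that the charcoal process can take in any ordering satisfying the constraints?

5

Working backwards through the constraints from the charcoal process, its full set of required predecessors is the silver process, the mauve process, the umber process, the olive process — 4 of them.
So at minimum 4 processes come before the charcoal process, putting the charcoal process no earlier than position 5. That position is achievable by scheduling exactly those predecessors first.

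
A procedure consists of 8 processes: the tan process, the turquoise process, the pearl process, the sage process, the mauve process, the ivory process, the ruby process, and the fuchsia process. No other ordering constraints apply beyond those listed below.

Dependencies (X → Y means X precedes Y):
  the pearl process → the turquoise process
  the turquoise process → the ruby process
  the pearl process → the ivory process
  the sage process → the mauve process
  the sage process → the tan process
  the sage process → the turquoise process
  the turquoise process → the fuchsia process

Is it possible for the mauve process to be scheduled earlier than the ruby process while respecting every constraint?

Nothing in the constraints forces the ruby process before the mauve process — there is no chain from the ruby process to the mauve process.
That means at least one valid schedule has the mauve process before the ruby process.

Yes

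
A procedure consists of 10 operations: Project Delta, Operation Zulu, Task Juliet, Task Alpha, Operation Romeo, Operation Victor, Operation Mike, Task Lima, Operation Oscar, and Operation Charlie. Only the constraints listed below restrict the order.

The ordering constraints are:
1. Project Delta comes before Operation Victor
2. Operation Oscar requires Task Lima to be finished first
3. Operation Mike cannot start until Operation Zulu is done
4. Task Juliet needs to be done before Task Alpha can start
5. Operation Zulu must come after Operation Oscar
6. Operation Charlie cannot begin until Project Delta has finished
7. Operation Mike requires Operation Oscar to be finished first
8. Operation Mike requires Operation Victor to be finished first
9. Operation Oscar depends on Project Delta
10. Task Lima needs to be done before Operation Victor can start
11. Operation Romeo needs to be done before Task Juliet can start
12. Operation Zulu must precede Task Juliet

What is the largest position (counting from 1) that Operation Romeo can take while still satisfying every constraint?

The operations that are forced after Operation Romeo, directly or by a chain of constraints, are Task Juliet, Task Alpha. That's 2 operations.
With 2 mandatory successors out of 10 operations total, the latest slot for Operation Romeo is 10−2 = 8, and it's reachable by doing all non-successors before Operation Romeo.

8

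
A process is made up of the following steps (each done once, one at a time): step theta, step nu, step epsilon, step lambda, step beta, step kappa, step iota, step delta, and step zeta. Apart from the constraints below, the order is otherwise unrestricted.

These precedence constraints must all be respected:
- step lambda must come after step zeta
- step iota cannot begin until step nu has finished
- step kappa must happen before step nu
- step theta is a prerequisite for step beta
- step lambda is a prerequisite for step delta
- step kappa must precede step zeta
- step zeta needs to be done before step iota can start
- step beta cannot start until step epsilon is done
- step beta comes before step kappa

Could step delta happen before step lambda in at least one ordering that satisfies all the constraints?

No

There is a dependency chain step lambda → step delta, so step delta always comes after step lambda.
So no valid ordering can have step delta before step lambda.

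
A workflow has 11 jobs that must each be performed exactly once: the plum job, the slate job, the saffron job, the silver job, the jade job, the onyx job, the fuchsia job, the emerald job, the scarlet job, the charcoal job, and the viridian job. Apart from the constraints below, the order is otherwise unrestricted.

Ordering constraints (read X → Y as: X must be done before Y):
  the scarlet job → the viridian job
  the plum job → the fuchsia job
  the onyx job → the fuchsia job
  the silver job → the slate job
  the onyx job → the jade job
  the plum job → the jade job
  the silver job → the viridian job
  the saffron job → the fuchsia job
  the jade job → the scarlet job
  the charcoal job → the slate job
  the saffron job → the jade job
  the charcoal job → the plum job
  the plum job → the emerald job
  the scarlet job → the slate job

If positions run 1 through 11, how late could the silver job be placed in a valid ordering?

The jobs that are forced after the silver job, directly or by a chain of constraints, are the slate job, the viridian job. That's 2 jobs.
So at least 2 jobs follow the silver job, putting the silver job no later than position 9. That position is achievable by scheduling everything else first.

9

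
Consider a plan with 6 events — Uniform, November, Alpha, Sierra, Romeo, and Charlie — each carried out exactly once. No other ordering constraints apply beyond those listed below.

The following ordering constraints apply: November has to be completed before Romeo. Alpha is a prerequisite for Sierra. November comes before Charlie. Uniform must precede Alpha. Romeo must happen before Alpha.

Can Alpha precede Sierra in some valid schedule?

Yes

Every valid ordering already has Alpha before Sierra (the constraints require it), so in particular at least one does.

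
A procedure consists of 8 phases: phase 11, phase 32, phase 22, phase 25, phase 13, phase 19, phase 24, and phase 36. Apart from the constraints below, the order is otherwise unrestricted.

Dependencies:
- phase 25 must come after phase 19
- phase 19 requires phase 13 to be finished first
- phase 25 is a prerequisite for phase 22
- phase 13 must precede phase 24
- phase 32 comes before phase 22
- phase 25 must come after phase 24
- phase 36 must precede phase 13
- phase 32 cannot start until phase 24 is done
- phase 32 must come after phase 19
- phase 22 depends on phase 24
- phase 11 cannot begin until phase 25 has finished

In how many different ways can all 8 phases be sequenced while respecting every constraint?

10

Phase 36 is the only phase with nothing required before it, so every ordering starts there.
Counting all ways to extend the partial order to a total order gives 10.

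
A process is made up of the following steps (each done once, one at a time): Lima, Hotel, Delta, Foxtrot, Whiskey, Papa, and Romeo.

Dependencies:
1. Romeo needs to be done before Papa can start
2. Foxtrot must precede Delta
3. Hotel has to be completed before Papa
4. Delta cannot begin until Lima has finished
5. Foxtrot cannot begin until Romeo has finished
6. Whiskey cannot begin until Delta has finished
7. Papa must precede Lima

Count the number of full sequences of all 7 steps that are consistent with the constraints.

2 steps have no prerequisites (Hotel, Romeo), so any of them could come first.
Counting all ways to extend the partial order to a total order gives 7.

7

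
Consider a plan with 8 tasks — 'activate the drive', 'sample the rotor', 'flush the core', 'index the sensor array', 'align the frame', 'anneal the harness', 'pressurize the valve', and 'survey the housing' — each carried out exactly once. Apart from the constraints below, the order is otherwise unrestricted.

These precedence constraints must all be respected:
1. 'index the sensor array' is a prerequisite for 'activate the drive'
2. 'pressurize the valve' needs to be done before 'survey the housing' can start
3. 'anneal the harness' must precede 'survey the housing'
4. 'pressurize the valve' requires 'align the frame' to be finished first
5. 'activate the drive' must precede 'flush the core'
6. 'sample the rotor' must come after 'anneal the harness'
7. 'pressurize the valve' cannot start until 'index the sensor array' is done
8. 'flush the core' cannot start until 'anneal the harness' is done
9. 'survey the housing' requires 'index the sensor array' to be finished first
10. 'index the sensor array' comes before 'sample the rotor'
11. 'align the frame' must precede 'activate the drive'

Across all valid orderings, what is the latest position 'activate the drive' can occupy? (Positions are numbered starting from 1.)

7

Following the constraints forward from 'activate the drive', its only required successor is 'flush the core'.
With 1 mandatory successor out of 8 tasks total, the latest slot for 'activate the drive' is 8−1 = 7, and it's reachable by doing all non-successors before 'activate the drive'.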